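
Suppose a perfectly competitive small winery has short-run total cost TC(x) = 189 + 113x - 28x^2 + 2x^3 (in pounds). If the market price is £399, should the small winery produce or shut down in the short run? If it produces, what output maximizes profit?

From TC, MC = TC'(x) = 113 - 56x + 6x^2 and AVC = VC/x = 113 - 28x + 2x^2.
The AVC parabola has its vertex at x = 28/4 = 7, where AVC = 113 - 28·7 + 2·7^2 = £15.
P = £399 exceeds min AVC = £15, so the firm stays open.
Set P = MC: 399 = 113 - 56x + 6x^2 → -286 - 56x + 6x^2 = 0. The roots are x = -11/3 and x = 13; the profit-maximizing output is on the rising part of MC, so x* = 13.
Check: AVC at x = 13 is £87 ≤ P, so revenue covers variable cost.
Profit = P·x − TC = 399·13 − 1320 = £3867.

Produce at x = 13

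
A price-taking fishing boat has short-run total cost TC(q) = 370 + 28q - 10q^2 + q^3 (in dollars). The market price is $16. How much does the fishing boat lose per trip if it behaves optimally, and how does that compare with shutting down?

AVC = 28 - 10q + q^2; min AVC = $3 at q = 5. Since P = $16 ≥ min AVC, the firm produces.
With MC = 28 - 20q + 3q^2, P = MC on the upward-sloping part at q* = 6.
TR = 16·6 = 96. TC = 370 + 24 = 394. Profit = 96 − 394 = -$298.
Shutting down would mean losing the fixed cost of $370, so operating at a loss of $298 is better by $72.

Profit = -$298 at q = 6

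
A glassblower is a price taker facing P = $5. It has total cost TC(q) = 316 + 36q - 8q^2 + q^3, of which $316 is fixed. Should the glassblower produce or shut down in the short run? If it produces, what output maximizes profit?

Shut down

From TC, MC = TC'(q) = 36 - 16q + 3q^2 and AVC = VC/q = 36 - 8q + q^2.
AVC is minimized where dAVC/dq = -8 + 2q = 0, at q = 4; min AVC = 36 - 8·4 + 4^2 = $20.
Since P = $5 < min AVC = $20, price fails to cover variable cost at any output.
Best response: produce nothing and absorb the $316 fixed cost.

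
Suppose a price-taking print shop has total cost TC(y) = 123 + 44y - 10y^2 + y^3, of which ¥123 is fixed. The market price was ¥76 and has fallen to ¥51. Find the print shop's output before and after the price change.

AVC = 44 - 10y + y^2, minimized at y = 5 where min AVC = ¥19. MC = 44 - 20y + 3y^2.
With P = ¥76 above the shutdown price, P = MC gives y = 8.
At P = ¥51 ≥ min AVC, set P = MC: y = 7. The firm stays open but cuts output.

Output falls from 8 to 7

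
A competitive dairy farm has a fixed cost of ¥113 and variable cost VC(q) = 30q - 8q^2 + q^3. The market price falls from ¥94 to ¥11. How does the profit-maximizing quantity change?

Output falls from 8 to 0 (the firm shuts down)

MC = 30 - 16q + 3q^2; the shutdown threshold is min AVC = ¥14 (at q = 4).
With P = ¥94 above the shutdown price, P = MC gives q = 8.
At P = ¥11 < min AVC = ¥14, price no longer covers variable cost at any output, so the firm shuts down: q = 0.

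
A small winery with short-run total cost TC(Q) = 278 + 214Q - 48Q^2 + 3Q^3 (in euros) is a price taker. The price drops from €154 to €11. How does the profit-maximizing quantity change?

AVC = 214 - 48Q + 3Q^2, minimized at Q = 8 where min AVC = €22. MC = 214 - 96Q + 9Q^2.
With P = €154 above the shutdown price, P = MC gives Q = 10.
At P = €11 < min AVC = €22, price no longer covers variable cost at any output, so the firm shuts down: Q = 0.

Output falls from 10 to 0 (the firm shuts down)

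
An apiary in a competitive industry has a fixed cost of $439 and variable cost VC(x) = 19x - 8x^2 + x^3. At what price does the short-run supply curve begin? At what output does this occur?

$3 per unit, at x = 4

The firm shuts down when price falls below the minimum of average variable cost. AVC = VC/x = 19 - 8x + x^2.
At the minimum of AVC, MC = AVC. MC = 19 - 16x + 3x^2; setting MC = AVC gives 2x^2 - 8x = 0, so x = 4. min AVC = 3.
So the shutdown price is $3.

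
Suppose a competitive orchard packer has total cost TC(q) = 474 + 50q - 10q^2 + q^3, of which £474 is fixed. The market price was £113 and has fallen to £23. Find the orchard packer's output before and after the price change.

Output falls from 9 to 0 (the firm shuts down)

AVC = 50 - 10q + q^2, minimized at q = 5 where min AVC = £25. MC = 50 - 20q + 3q^2.
At P = £113 ≥ min AVC, set P = MC on the rising branch: q = 9.
At P = £23 < min AVC = £25, price no longer covers variable cost at any output, so the firm shuts down: q = 0.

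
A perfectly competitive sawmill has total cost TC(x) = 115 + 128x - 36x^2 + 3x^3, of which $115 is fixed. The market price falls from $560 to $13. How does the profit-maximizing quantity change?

Output falls from 12 to 0 (the firm shuts down)

MC = 128 - 72x + 9x^2; the shutdown threshold is min AVC = $20 (at x = 6).
With P = $560 above the shutdown price, P = MC gives x = 12.
At P = $13 < min AVC = $20, price no longer covers variable cost at any output, so the firm shuts down: x = 0.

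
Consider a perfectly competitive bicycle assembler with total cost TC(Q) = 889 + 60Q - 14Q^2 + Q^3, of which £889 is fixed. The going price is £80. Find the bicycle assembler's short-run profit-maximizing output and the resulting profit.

AVC = 60 - 14Q + Q^2; min AVC = £11 at Q = 7. Since P = £80 ≥ min AVC, the firm produces.
With MC = 60 - 28Q + 3Q^2, P = MC on the upward-sloping part at Q* = 10.
TR = 80·10 = 800. TC = 889 + 200 = 1089. Profit = 800 − 1089 = -£289.
Shutting down would mean losing the fixed cost of £889, so operating at a loss of £289 is better by £600.

Profit = -£289 at Q = 10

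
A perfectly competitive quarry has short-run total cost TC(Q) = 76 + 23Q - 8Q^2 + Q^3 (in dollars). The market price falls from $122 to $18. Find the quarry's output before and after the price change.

AVC = 23 - 8Q + Q^2, minimized at Q = 4 where min AVC = $7. MC = 23 - 16Q + 3Q^2.
At P = $122 ≥ min AVC, set P = MC on the rising branch: Q = 9.
At P = $18 ≥ min AVC, set P = MC: Q = 5. The firm stays open but cuts output.

Output falls from 9 to 5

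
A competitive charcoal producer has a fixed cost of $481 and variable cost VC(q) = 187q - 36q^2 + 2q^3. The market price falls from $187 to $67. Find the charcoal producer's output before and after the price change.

Output falls from 12 to 10

MC = 187 - 72q + 6q^2; the shutdown threshold is min AVC = $25 (at q = 9).
With P = $187 above the shutdown price, P = MC gives q = 12.
At P = $67 ≥ min AVC, set P = MC: q = 10. The firm stays open but cuts output.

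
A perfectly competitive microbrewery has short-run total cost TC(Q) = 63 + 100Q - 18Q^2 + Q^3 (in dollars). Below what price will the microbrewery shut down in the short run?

The firm shuts down when price falls below the minimum of average variable cost. AVC = VC/Q = 100 - 18Q + Q^2.
At the minimum of AVC, MC = AVC. MC = 100 - 36Q + 3Q^2; setting MC = AVC gives 2Q^2 - 18Q = 0, so Q = 9. min AVC = 19.
The firm shuts down for any P below $19.

$19 per unit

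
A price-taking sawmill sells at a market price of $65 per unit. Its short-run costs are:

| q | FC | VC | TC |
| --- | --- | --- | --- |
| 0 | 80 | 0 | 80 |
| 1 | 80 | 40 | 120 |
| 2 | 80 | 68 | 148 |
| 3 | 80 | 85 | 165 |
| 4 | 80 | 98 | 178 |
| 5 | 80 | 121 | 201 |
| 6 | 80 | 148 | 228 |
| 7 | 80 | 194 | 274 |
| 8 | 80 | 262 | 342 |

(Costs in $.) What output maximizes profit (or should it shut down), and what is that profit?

Compute π = P·q − TC at each output: q=0: -80; q=1: -55; q=2: -18; q=3: 30; q=4: 82; q=5: 124; q=6: 162; q=7: 181; q=8: 178.
Profit is maximized at q = 7. AVC there is 194/7 = $27.71 ≤ P, so producing beats shutting down (which would give -$80).

q = 7; profit = $181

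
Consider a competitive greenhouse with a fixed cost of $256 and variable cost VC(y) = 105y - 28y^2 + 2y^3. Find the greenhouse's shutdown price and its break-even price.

AVC = 105 - 28y + 2y^2; minimized at y = 7, giving min AVC = $7. That is the shutdown price.
ATC = 256/y + 105 - 28y + 2y^2. Setting dATC/dy = −256/y^2 − 28 + 4y = 0 gives y = 8 (since 4·8^3 − 28·8^2 = 256).
min ATC = 256/8 + 105 − 28·8 + 2·8^2 = $41. That is the break-even price.
Between these two prices the firm operates at a loss; above $41 it earns a profit.

Shutdown price = $7; break-even price = $41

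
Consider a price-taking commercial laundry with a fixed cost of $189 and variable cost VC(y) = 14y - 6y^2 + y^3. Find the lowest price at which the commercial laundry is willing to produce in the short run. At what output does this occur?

$5 per unit, at y = 3

The shutdown price is the minimum of AVC. VC = 14y - 6y^2 + y^3, so AVC = 14 - 6y + y^2.
dAVC/dy = -6 + 2y = 0 gives y = 3. min AVC = 14 - 6·3 + 3^2 = 5.
For P < $5 the firm produces nothing.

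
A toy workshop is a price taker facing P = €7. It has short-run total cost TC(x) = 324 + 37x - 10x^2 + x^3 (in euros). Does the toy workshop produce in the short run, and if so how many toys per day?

Shut down

Strip out fixed cost: VC = 37x - 10x^2 + x^3. Then AVC = 37 - 10x + x^2 and MC = 37 - 20x + 3x^2.
AVC is minimized where dAVC/dx = -10 + 2x = 0, at x = 5; min AVC = 37 - 10·5 + 5^2 = €12.
P = €7 lies below min AVC = €12; no output level covers variable cost.
Shutting down limits the loss to fixed cost, €324.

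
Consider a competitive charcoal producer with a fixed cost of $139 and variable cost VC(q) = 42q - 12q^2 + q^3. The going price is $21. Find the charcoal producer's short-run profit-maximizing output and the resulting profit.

Profit = -$41 at q = 7

AVC = 42 - 12q + q^2; min AVC = $6 at q = 6. Since P = $21 ≥ min AVC, the firm produces.
MC = 42 - 24q + 3q^2. Setting P = MC and taking the root on the rising branch gives q* = 7.
TR = 21·7 = 147. TC = 139 + 49 = 188. Profit = 147 − 188 = -$41.
By producing, the firm covers all variable cost plus $98 of fixed cost; shutting down would lose the full $139.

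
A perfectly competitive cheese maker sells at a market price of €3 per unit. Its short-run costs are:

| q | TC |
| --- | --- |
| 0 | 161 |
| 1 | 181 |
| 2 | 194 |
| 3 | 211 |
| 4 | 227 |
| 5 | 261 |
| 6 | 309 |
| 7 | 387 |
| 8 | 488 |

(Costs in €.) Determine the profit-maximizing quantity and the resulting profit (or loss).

q = 0 (shut down); profit = -€161

Tabulate TR − TC: q=0: -161; q=1: -178; q=2: -188; q=3: -202; q=4: -215; q=5: -246; q=6: -291; q=7: -366; q=8: -464.
Profit is highest at q = 0. Equivalently, the lowest AVC in the table is 33/2 ≈ €16.50 at q = 2, and P = €3 falls below it — price never covers variable cost, so the firm shuts down and loses only its fixed cost.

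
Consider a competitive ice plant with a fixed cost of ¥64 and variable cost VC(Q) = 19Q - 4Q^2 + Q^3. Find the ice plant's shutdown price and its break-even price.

Shutdown price = min AVC. AVC = 19 - 4Q + Q^2, with vertex at Q = 2 and minimum ¥15.
ATC = 64/Q + 19 - 4Q + Q^2. Setting dATC/dQ = −64/Q^2 − 4 + 2Q = 0 gives Q = 4 (since 2·4^3 − 4·4^2 = 64).
min ATC = 64/4 + 19 − 4·4 + 4^2 = ¥35. That is the break-even price.
For ¥15 ≤ P < ¥35 the firm produces at a loss; below ¥15 it shuts down.

Shutdown price = ¥15; break-even price = ¥35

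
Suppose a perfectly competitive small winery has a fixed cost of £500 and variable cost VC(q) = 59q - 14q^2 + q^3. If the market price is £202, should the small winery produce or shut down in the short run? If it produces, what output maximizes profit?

Variable cost is VC = 59q - 14q^2 + q^3, so AVC = VC/q = 59 - 14q + q^2 and MC = dTC/dq = 59 - 28q + 3q^2.
AVC is minimized where dAVC/dq = -14 + 2q = 0, at q = 7; min AVC = 59 - 14·7 + 7^2 = £10.
Since P = £202 ≥ min AVC = £10, price covers variable cost and the firm should produce.
P = MC gives -143 - 28q + 3q^2 = 0, with roots -11/3 and 13. Take the larger (rising MC): q* = 13.
Check: AVC at q = 13 is £46 ≤ P, so revenue covers variable cost.
Profit = P·q − TC = 202·13 − 1098 = £1528.

Produce at q = 13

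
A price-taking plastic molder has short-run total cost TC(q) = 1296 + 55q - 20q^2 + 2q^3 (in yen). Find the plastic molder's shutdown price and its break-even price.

Shutdown price = ¥5; break-even price = ¥181

AVC = 55 - 20q + 2q^2; minimized at q = 5, giving min AVC = ¥5. That is the shutdown price.
ATC = 1296/q + 55 - 20q + 2q^2. Setting dATC/dq = −1296/q^2 − 20 + 4q = 0 gives q = 9 (since 4·9^3 − 20·9^2 = 1296).
min ATC = 1296/9 + 55 − 20·9 + 2·9^2 = ¥181. That is the break-even price.
For ¥5 ≤ P < ¥181 the firm produces at a loss; below ¥5 it shuts down.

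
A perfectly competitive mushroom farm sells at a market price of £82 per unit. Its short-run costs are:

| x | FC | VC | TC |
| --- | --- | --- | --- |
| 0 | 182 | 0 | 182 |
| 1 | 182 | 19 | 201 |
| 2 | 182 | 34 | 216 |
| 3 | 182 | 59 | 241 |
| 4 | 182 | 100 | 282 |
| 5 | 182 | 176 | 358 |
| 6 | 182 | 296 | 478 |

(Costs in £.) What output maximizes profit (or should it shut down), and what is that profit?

x = 5; profit = £52

Compute π = P·x − TC at each output: x=0: -182; x=1: -119; x=2: -52; x=3: 5; x=4: 46; x=5: 52; x=6: 14.
Profit is maximized at x = 5. AVC there is 176/5 = £35.20 ≤ P, so producing beats shutting down (which would give -£182).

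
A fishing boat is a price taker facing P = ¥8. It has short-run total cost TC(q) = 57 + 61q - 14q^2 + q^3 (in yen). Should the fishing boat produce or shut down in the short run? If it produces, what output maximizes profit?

Shut down

Variable cost is VC = 61q - 14q^2 + q^3, so AVC = VC/q = 61 - 14q + q^2 and MC = dTC/dq = 61 - 28q + 3q^2.
AVC is minimized where dAVC/dq = -14 + 2q = 0, at q = 7; min AVC = 61 - 14·7 + 7^2 = ¥12.
With P < min AVC (¥8 < ¥12), every unit sold adds to the loss.
Shutting down limits the loss to fixed cost, ¥57.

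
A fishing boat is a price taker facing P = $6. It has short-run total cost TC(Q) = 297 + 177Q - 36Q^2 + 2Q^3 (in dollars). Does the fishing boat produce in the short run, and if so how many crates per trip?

Strip out fixed cost: VC = 177Q - 36Q^2 + 2Q^3. Then AVC = 177 - 36Q + 2Q^2 and MC = 177 - 72Q + 6Q^2.
The AVC parabola has its vertex at Q = 36/4 = 9, where AVC = 177 - 36·9 + 2·9^2 = $15.
With P < min AVC ($6 < $15), every unit sold adds to the loss.
Shutting down limits the loss to fixed cost, $297.

Shut down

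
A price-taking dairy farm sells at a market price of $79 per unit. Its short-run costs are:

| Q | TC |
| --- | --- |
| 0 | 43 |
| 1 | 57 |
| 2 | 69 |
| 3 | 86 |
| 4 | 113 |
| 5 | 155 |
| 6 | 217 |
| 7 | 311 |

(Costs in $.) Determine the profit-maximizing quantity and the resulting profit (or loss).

Q = 6; profit = $257

Tabulate TR − TC: Q=0: -43; Q=1: 22; Q=2: 89; Q=3: 151; Q=4: 203; Q=5: 240; Q=6: 257; Q=7: 242.
Profit is maximized at Q = 6. AVC there is 174/6 = $29 ≤ P, so producing beats shutting down (which would give -$43).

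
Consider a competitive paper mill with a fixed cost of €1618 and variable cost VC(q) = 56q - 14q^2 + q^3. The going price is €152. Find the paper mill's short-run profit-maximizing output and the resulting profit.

AVC = 56 - 14q + q^2; min AVC = €7 at q = 7. Since P = €152 ≥ min AVC, the firm produces.
MC = 56 - 28q + 3q^2. Setting P = MC and taking the root on the rising branch gives q* = 12.
TR = 152·12 = 1824. TC = 1618 + 384 = 2002. Profit = 1824 − 2002 = -€178.
Shutting down would mean losing the fixed cost of €1618, so operating at a loss of €178 is better by €1440.

Profit = -€178 at q = 12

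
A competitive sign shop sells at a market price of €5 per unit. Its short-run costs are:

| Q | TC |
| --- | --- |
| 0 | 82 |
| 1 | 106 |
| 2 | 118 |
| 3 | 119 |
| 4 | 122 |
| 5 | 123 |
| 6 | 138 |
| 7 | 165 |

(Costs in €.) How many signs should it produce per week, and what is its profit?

Compute π = P·Q − TC at each output: Q=0: -82; Q=1: -101; Q=2: -108; Q=3: -104; Q=4: -102; Q=5: -98; Q=6: -108; Q=7: -130.
Profit is highest at Q = 0. Equivalently, the lowest AVC in the table is 41/5 ≈ €8.20 at Q = 5, and P = €5 falls below it — price never covers variable cost, so the firm shuts down and loses only its fixed cost.

Q = 0 (shut down); profit = -€82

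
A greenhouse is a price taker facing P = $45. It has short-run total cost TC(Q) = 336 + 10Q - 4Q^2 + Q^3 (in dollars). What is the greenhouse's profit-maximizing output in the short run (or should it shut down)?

From TC, MC = TC'(Q) = 10 - 8Q + 3Q^2 and AVC = VC/Q = 10 - 4Q + Q^2.
The AVC parabola has its vertex at Q = 4/2 = 2, where AVC = 10 - 4·2 + 2^2 = $6.
Because $45 ≥ $6, revenue can cover variable cost; the firm operates.
Set P = MC: 45 = 10 - 8Q + 3Q^2 → -35 - 8Q + 3Q^2 = 0. The roots are Q = -7/3 and Q = 5; the profit-maximizing output is on the rising part of MC, so Q* = 5.
Check: AVC at Q = 5 is $15 ≤ P, so revenue covers variable cost.
Profit = P·Q − TC = 45·5 − 411 = -$186, a loss, but smaller than the $336 fixed cost the firm would lose by shutting down.

Produce at Q = 5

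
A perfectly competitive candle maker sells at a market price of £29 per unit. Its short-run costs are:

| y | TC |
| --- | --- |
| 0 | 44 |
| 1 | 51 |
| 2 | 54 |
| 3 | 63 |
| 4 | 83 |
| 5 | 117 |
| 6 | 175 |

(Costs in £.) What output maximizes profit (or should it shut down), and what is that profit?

y = 4; profit = £33

Compute π = P·y − TC at each output: y=0: -44; y=1: -22; y=2: 4; y=3: 24; y=4: 33; y=5: 28; y=6: -1.
Profit is maximized at y = 4. AVC there is 39/4 = £9.75 ≤ P, so producing beats shutting down (which would give -£44).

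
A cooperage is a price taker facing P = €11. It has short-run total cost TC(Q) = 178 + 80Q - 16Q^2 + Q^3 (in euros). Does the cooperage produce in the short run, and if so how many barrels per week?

Variable cost is VC = 80Q - 16Q^2 + Q^3, so AVC = VC/Q = 80 - 16Q + Q^2 and MC = dTC/dQ = 80 - 32Q + 3Q^2.
AVC is minimized where dAVC/dQ = -16 + 2Q = 0, at Q = 8; min AVC = 80 - 16·8 + 8^2 = €16.
With P < min AVC (€11 < €16), every unit sold adds to the loss.
Best response: produce nothing and absorb the €178 fixed cost.

Shut down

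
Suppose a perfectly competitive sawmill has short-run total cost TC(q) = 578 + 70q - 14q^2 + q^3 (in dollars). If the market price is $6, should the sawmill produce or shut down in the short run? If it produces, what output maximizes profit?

From TC, MC = TC'(q) = 70 - 28q + 3q^2 and AVC = VC/q = 70 - 14q + q^2.
The AVC parabola has its vertex at q = 14/2 = 7, where AVC = 70 - 14·7 + 7^2 = $21.
Since P = $6 < min AVC = $21, price fails to cover variable cost at any output.
Shutting down limits the loss to fixed cost, $578.

Shut down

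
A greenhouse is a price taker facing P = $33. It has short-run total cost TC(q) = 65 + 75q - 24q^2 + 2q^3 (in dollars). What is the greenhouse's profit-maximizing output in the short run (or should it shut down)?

Produce at q = 7

From TC, MC = TC'(q) = 75 - 48q + 6q^2 and AVC = VC/q = 75 - 24q + 2q^2.
AVC hits its minimum where MC = AVC, at q = 6, giving min AVC = 75 - 24·6 + 2·6^2 = $3.
P = $33 exceeds min AVC = $3, so the firm stays open.
P = MC gives 42 - 48q + 6q^2 = 0, with roots 1 and 7. Take the larger (rising MC): q* = 7.
Check: AVC at q = 7 is $5 ≤ P, so revenue covers variable cost.
Profit = P·q − TC = 33·7 − 100 = $131.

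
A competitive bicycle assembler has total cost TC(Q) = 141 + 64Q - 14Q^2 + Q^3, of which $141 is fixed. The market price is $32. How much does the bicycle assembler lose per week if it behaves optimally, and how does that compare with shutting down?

Profit = -$13 at Q = 8

AVC = 64 - 14Q + Q^2; min AVC = $15 at Q = 7. Since P = $32 ≥ min AVC, the firm produces.
With MC = 64 - 28Q + 3Q^2, P = MC on the upward-sloping part at Q* = 8.
TR = 32·8 = 256. TC = 141 + 128 = 269. Profit = 256 − 269 = -$13.
Shutting down would mean losing the fixed cost of $141, so operating at a loss of $13 is better by $128.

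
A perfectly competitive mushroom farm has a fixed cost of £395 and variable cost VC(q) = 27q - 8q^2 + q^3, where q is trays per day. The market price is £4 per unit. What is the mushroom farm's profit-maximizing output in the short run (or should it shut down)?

Shut down

From TC, MC = TC'(q) = 27 - 16q + 3q^2 and AVC = VC/q = 27 - 8q + q^2.
The AVC parabola has its vertex at q = 8/2 = 4, where AVC = 27 - 8·4 + 4^2 = £11.
Since P = £4 < min AVC = £11, price fails to cover variable cost at any output.
Shutting down limits the loss to fixed cost, £395.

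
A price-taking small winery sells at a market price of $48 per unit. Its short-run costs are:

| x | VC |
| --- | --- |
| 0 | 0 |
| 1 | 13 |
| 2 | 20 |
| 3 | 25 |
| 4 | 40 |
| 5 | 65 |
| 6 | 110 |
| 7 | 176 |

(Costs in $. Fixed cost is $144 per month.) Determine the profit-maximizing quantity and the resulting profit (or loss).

x = 6; profit = $34

Profit at each row (π = 48x − TC): x=0: -144; x=1: -109; x=2: -68; x=3: -25; x=4: 8; x=5: 31; x=6: 34; x=7: 16.
Profit is maximized at x = 6. AVC there is 110/6 = $18.33 ≤ P, so producing beats shutting down (which would give -$144).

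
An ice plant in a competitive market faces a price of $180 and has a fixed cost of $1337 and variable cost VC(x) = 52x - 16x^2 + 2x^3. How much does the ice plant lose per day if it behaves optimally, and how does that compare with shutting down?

Profit = -$313 at x = 8

AVC = 52 - 16x + 2x^2; min AVC = $20 at x = 4. Since P = $180 ≥ min AVC, the firm produces.
With MC = 52 - 32x + 6x^2, P = MC on the upward-sloping part at x* = 8.
TR = 180·8 = 1440. TC = 1337 + 416 = 1753. Profit = 1440 − 1753 = -$313.
By producing, the firm covers all variable cost plus $1024 of fixed cost; shutting down would lose the full $1337.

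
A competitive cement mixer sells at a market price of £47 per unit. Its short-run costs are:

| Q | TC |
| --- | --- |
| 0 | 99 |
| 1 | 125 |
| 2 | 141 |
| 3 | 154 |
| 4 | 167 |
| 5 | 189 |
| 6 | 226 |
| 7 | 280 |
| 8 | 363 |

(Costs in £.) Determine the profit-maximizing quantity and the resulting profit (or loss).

Q = 6; profit = £56

Profit at each row (π = 47Q − TC): Q=0: -99; Q=1: -78; Q=2: -47; Q=3: -13; Q=4: 21; Q=5: 46; Q=6: 56; Q=7: 49; Q=8: 13.
Profit is maximized at Q = 6. AVC there is 127/6 = £21.17 ≤ P, so producing beats shutting down (which would give -£99).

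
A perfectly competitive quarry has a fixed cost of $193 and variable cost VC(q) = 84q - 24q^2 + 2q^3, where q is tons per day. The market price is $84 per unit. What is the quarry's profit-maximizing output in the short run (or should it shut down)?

Produce at q = 8

Strip out fixed cost: VC = 84q - 24q^2 + 2q^3. Then AVC = 84 - 24q + 2q^2 and MC = 84 - 48q + 6q^2.
AVC is minimized where dAVC/dq = -24 + 4q = 0, at q = 6; min AVC = 84 - 24·6 + 2·6^2 = $12.
Because $84 ≥ $12, revenue can cover variable cost; the firm operates.
P = MC gives -48q + 6q^2 = 0, with roots 0 and 8. Take the larger (rising MC): q* = 8.
Check: AVC at q = 8 is $20 ≤ P, so revenue covers variable cost.
Profit = P·q − TC = 84·8 − 353 = $319.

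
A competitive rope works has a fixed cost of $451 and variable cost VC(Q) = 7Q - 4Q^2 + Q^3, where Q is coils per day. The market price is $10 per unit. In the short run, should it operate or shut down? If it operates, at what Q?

Strip out fixed cost: VC = 7Q - 4Q^2 + Q^3. Then AVC = 7 - 4Q + Q^2 and MC = 7 - 8Q + 3Q^2.
AVC hits its minimum where MC = AVC, at Q = 2, giving min AVC = 7 - 4·2 + 2^2 = $3.
P = $10 exceeds min AVC = $3, so the firm stays open.
Solving P = MC: -3 - 8Q + 3Q^2 = 0 ⇒ Q = -1/3 or 3. On the upward-sloping branch, Q* = 3.
Check: AVC at Q = 3 is $4 ≤ P, so revenue covers variable cost.
Profit = P·Q − TC = 10·3 − 463 = -$433, a loss, but smaller than the $451 fixed cost the firm would lose by shutting down.

Produce at Q = 3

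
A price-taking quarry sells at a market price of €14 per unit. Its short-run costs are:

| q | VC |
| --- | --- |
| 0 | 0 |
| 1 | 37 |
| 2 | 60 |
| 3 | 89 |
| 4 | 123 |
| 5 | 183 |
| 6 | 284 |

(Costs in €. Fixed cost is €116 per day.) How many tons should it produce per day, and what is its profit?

Profit at each row (π = 14q − TC): q=0: -116; q=1: -139; q=2: -148; q=3: -163; q=4: -183; q=5: -229; q=6: -316.
Profit is highest at q = 0. Equivalently, the lowest AVC in the table is 89/3 ≈ €29.67 at q = 3, and P = €14 falls below it — price never covers variable cost, so the firm shuts down and loses only its fixed cost.

q = 0 (shut down); profit = -€116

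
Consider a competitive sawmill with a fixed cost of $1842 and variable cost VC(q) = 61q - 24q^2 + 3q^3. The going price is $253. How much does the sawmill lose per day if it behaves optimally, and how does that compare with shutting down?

Profit = -$306 at q = 8

AVC = 61 - 24q + 3q^2 has its minimum $13 at q = 4; price $253 clears that bar, so the firm operates.
MC = 61 - 48q + 9q^2. Setting P = MC and taking the root on the rising branch gives q* = 8.
TR = 253·8 = 2024. TC = 1842 + 488 = 2330. Profit = 2024 − 2330 = -$306.
By producing, the firm covers all variable cost plus $1536 of fixed cost; shutting down would lose the full $1842.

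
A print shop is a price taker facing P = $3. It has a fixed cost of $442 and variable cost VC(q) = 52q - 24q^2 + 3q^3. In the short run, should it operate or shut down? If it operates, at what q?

Shut down

Strip out fixed cost: VC = 52q - 24q^2 + 3q^3. Then AVC = 52 - 24q + 3q^2 and MC = 52 - 48q + 9q^2.
AVC hits its minimum where MC = AVC, at q = 4, giving min AVC = 52 - 24·4 + 3·4^2 = $4.
Since P = $3 < min AVC = $4, price fails to cover variable cost at any output.
Best response: produce nothing and absorb the $442 fixed cost.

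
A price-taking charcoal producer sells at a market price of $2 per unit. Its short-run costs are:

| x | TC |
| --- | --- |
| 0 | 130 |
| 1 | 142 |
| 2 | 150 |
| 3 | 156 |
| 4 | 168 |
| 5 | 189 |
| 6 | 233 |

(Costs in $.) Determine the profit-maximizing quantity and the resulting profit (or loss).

Compute π = P·x − TC at each output: x=0: -130; x=1: -140; x=2: -146; x=3: -150; x=4: -160; x=5: -179; x=6: -221.
Profit is highest at x = 0. Equivalently, the lowest AVC in the table is 26/3 ≈ $8.67 at x = 3, and P = $2 falls below it — price never covers variable cost, so the firm shuts down and loses only its fixed cost.

x = 0 (shut down); profit = -$130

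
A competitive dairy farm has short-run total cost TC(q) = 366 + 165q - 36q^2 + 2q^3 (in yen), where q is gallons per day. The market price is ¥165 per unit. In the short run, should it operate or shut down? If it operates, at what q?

Produce at q = 12

From TC, MC = TC'(q) = 165 - 72q + 6q^2 and AVC = VC/q = 165 - 36q + 2q^2.
The AVC parabola has its vertex at q = 36/4 = 9, where AVC = 165 - 36·9 + 2·9^2 = ¥3.
Since P = ¥165 ≥ min AVC = ¥3, price covers variable cost and the firm should produce.
Set P = MC: 165 = 165 - 72q + 6q^2 → -72q + 6q^2 = 0. The roots are q = 0 and q = 12; the profit-maximizing output is on the rising part of MC, so q* = 12.
Check: AVC at q = 12 is ¥21 ≤ P, so revenue covers variable cost.
Profit = P·q − TC = 165·12 − 618 = ¥1362.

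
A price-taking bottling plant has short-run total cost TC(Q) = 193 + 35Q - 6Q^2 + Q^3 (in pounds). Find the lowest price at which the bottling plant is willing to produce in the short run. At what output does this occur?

£26 per unit, at Q = 3

The shutdown price is the minimum of AVC. VC = 35Q - 6Q^2 + Q^3, so AVC = 35 - 6Q + Q^2.
At the minimum of AVC, MC = AVC. MC = 35 - 12Q + 3Q^2; setting MC = AVC gives 2Q^2 - 6Q = 0, so Q = 3. min AVC = 26.
The firm shuts down for any P below £26.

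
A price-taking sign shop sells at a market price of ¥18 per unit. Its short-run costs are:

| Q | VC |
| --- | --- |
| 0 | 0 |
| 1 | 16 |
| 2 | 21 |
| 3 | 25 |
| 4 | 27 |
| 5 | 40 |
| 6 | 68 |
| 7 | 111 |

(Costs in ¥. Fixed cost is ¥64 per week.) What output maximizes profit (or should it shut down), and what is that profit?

Q = 5; profit = -¥14

Compute π = P·Q − TC at each output: Q=0: -64; Q=1: -62; Q=2: -49; Q=3: -35; Q=4: -19; Q=5: -14; Q=6: -24; Q=7: -49.
Profit is maximized at Q = 5. AVC there is 40/5 = ¥8 ≤ P, so producing beats shutting down (which would give -¥64).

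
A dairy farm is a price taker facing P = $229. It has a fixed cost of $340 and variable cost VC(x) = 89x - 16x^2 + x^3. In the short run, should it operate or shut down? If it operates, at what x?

From TC, MC = TC'(x) = 89 - 32x + 3x^2 and AVC = VC/x = 89 - 16x + x^2.
The AVC parabola has its vertex at x = 16/2 = 8, where AVC = 89 - 16·8 + 8^2 = $25.
P = $229 exceeds min AVC = $25, so the firm stays open.
Set P = MC: 229 = 89 - 32x + 3x^2 → -140 - 32x + 3x^2 = 0. The roots are x = -10/3 and x = 14; the profit-maximizing output is on the rising part of MC, so x* = 14.
Check: AVC at x = 14 is $61 ≤ P, so revenue covers variable cost.
Profit = P·x − TC = 229·14 − 1194 = $2012.

Produce at x = 14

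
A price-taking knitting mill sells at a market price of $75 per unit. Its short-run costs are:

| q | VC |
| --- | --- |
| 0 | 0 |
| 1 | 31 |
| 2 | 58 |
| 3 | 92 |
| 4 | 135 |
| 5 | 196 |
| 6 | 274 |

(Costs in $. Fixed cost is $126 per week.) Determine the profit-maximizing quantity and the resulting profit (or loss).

q = 5; profit = $53

Compute π = P·q − TC at each output: q=0: -126; q=1: -82; q=2: -34; q=3: 7; q=4: 39; q=5: 53; q=6: 50.
Profit is maximized at q = 5. AVC there is 196/5 = $39.20 ≤ P, so producing beats shutting down (which would give -$126).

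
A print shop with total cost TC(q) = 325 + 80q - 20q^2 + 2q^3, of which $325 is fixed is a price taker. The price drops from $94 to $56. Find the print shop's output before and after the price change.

Output falls from 7 to 6

MC = 80 - 40q + 6q^2; the shutdown threshold is min AVC = $30 (at q = 5).
At P = $94 ≥ min AVC, set P = MC on the rising branch: q = 7.
At P = $56 ≥ min AVC, set P = MC: q = 6. The firm stays open but cuts output.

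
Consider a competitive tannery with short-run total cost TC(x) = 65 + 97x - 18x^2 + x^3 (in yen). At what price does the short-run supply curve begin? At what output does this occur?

The firm shuts down when price falls below the minimum of average variable cost. AVC = VC/x = 97 - 18x + x^2.
dAVC/dx = -18 + 2x = 0 gives x = 9. min AVC = 97 - 18·9 + 9^2 = 16.
So the shutdown price is ¥16.

¥16 per unit, at x = 9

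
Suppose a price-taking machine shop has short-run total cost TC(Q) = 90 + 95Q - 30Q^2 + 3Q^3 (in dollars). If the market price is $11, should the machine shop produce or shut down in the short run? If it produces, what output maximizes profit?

Strip out fixed cost: VC = 95Q - 30Q^2 + 3Q^3. Then AVC = 95 - 30Q + 3Q^2 and MC = 95 - 60Q + 9Q^2.
The AVC parabola has its vertex at Q = 30/6 = 5, where AVC = 95 - 30·5 + 3·5^2 = $20.
Since P = $11 < min AVC = $20, price fails to cover variable cost at any output.
Shutting down limits the loss to fixed cost, $90.

Shut down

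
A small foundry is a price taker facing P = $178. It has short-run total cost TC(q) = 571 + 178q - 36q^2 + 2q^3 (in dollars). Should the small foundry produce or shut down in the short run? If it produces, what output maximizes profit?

Strip out fixed cost: VC = 178q - 36q^2 + 2q^3. Then AVC = 178 - 36q + 2q^2 and MC = 178 - 72q + 6q^2.
AVC is minimized where dAVC/dq = -36 + 4q = 0, at q = 9; min AVC = 178 - 36·9 + 2·9^2 = $16.
P = $178 exceeds min AVC = $16, so the firm stays open.
P = MC gives -72q + 6q^2 = 0, with roots 0 and 12. Take the larger (rising MC): q* = 12.
Check: AVC at q = 12 is $34 ≤ P, so revenue covers variable cost.
Profit = P·q − TC = 178·12 − 979 = $1157.

Produce at q = 12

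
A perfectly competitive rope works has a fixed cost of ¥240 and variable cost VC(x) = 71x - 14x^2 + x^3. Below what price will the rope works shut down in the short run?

Short-run supply begins at min AVC. From VC = 71x - 14x^2 + x^3, AVC = 71 - 14x + x^2.
At the minimum of AVC, MC = AVC. MC = 71 - 28x + 3x^2; setting MC = AVC gives 2x^2 - 14x = 0, so x = 7. min AVC = 22.
So the shutdown price is ¥22.

¥22 per unit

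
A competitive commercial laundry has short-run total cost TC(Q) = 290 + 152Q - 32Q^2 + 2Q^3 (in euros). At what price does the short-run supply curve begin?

€24 per unit

The shutdown price is the minimum of AVC. VC = 152Q - 32Q^2 + 2Q^3, so AVC = 152 - 32Q + 2Q^2.
At the minimum of AVC, MC = AVC. MC = 152 - 64Q + 6Q^2; setting MC = AVC gives 4Q^2 - 32Q = 0, so Q = 8. min AVC = 24.
For P < €24 the firm produces nothing.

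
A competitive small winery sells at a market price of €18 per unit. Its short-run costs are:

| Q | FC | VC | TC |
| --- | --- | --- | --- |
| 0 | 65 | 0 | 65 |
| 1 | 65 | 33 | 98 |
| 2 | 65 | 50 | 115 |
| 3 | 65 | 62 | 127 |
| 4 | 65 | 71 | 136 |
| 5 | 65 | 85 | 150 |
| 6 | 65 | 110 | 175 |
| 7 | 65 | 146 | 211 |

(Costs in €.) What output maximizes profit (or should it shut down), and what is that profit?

Q = 5; profit = -€60

Tabulate TR − TC: Q=0: -65; Q=1: -80; Q=2: -79; Q=3: -73; Q=4: -64; Q=5: -60; Q=6: -67; Q=7: -85.
Profit is maximized at Q = 5. AVC there is 85/5 = €17 ≤ P, so producing beats shutting down (which would give -€65).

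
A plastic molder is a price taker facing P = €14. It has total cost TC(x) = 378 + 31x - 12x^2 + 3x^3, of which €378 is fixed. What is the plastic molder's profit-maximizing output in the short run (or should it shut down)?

Strip out fixed cost: VC = 31x - 12x^2 + 3x^3. Then AVC = 31 - 12x + 3x^2 and MC = 31 - 24x + 9x^2.
The AVC parabola has its vertex at x = 12/6 = 2, where AVC = 31 - 12·2 + 3·2^2 = €19.
Since P = €14 < min AVC = €19, price fails to cover variable cost at any output.
The firm minimizes its loss by shutting down and losing only its fixed cost of €378.

Shut down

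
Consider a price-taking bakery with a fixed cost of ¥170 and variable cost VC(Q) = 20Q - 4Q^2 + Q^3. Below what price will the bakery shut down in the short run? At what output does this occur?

The shutdown price is the minimum of AVC. VC = 20Q - 4Q^2 + Q^3, so AVC = 20 - 4Q + Q^2.
At the minimum of AVC, MC = AVC. MC = 20 - 8Q + 3Q^2; setting MC = AVC gives 2Q^2 - 4Q = 0, so Q = 2. min AVC = 16.
The firm shuts down for any P below ¥16.

¥16 per unit, at Q = 2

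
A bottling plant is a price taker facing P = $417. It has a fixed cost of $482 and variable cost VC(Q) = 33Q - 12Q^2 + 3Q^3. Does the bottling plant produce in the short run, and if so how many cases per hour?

Produce at Q = 8

Strip out fixed cost: VC = 33Q - 12Q^2 + 3Q^3. Then AVC = 33 - 12Q + 3Q^2 and MC = 33 - 24Q + 9Q^2.
The AVC parabola has its vertex at Q = 12/6 = 2, where AVC = 33 - 12·2 + 3·2^2 = $21.
P = $417 exceeds min AVC = $21, so the firm stays open.
Set P = MC: 417 = 33 - 24Q + 9Q^2 → -384 - 24Q + 9Q^2 = 0. The roots are Q = -16/3 and Q = 8; the profit-maximizing output is on the rising part of MC, so Q* = 8.
Check: AVC at Q = 8 is $129 ≤ P, so revenue covers variable cost.
Profit = P·Q − TC = 417·8 − 1514 = $1822.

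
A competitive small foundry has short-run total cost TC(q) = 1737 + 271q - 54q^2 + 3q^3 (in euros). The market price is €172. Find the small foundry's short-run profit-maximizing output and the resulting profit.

Profit = -€285 at q = 11

AVC = 271 - 54q + 3q^2; min AVC = €28 at q = 9. Since P = €172 ≥ min AVC, the firm produces.
MC = 271 - 108q + 9q^2. Setting P = MC and taking the root on the rising branch gives q* = 11.
TR = 172·11 = 1892. TC = 1737 + 440 = 2177. Profit = 1892 − 2177 = -€285.
Shutting down would mean losing the fixed cost of €1737, so operating at a loss of €285 is better by €1452.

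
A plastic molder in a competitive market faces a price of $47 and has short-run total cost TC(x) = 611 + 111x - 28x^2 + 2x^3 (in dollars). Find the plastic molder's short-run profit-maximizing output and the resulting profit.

Profit = -$355 at x = 8

AVC = 111 - 28x + 2x^2 has its minimum $13 at x = 7; price $47 clears that bar, so the firm operates.
MC = 111 - 56x + 6x^2. Setting P = MC and taking the root on the rising branch gives x* = 8.
TR = 47·8 = 376. TC = 611 + 120 = 731. Profit = 376 − 731 = -$355.
By producing, the firm covers all variable cost plus $256 of fixed cost; shutting down would lose the full $611.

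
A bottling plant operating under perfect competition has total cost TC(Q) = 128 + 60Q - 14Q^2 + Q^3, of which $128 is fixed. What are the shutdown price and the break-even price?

AVC = 60 - 14Q + Q^2; minimized at Q = 7, giving min AVC = $11. That is the shutdown price.
ATC = 128/Q + 60 - 14Q + Q^2. Setting dATC/dQ = −128/Q^2 − 14 + 2Q = 0 gives Q = 8 (since 2·8^3 − 14·8^2 = 128).
min ATC = 128/8 + 60 − 14·8 + 8^2 = $28. That is the break-even price.
Between these two prices the firm operates at a loss; above $28 it earns a profit.

Shutdown price = $11; break-even price = $28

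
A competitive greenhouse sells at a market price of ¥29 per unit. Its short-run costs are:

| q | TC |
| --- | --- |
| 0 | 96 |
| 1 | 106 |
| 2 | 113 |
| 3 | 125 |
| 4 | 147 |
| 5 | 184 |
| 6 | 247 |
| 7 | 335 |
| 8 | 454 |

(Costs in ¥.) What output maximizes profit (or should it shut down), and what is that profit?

Profit at each row (π = 29q − TC): q=0: -96; q=1: -77; q=2: -55; q=3: -38; q=4: -31; q=5: -39; q=6: -73; q=7: -132; q=8: -222.
Profit is maximized at q = 4. AVC there is 51/4 = ¥12.75 ≤ P, so producing beats shutting down (which would give -¥96).

q = 4; profit = -¥31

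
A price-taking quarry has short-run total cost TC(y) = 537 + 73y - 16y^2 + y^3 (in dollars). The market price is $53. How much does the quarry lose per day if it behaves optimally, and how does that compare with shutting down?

AVC = 73 - 16y + y^2 has its minimum $9 at y = 8; price $53 clears that bar, so the firm operates.
MC = 73 - 32y + 3y^2. Setting P = MC and taking the root on the rising branch gives y* = 10.
TR = 53·10 = 530. TC = 537 + 130 = 667. Profit = 530 − 667 = -$137.
That loss of $137 beats the $537 the firm would lose by shutting down; producing recovers $400 of fixed cost.

Profit = -$137 at y = 10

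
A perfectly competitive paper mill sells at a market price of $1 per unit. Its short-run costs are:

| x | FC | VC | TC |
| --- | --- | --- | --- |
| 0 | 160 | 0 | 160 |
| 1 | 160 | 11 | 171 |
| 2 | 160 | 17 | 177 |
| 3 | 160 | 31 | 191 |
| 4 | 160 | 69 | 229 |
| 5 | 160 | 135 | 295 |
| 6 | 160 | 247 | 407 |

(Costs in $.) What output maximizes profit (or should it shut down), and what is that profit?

x = 0 (shut down); profit = -$160

Profit at each row (π = 1x − TC): x=0: -160; x=1: -170; x=2: -175; x=3: -188; x=4: -225; x=5: -290; x=6: -401.
Profit is highest at x = 0. Equivalently, the lowest AVC in the table is 17/2 ≈ $8.50 at x = 2, and P = $1 falls below it — price never covers variable cost, so the firm shuts down and loses only its fixed cost.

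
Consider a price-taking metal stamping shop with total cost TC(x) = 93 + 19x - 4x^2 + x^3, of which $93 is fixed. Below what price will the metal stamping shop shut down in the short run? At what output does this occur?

Short-run supply begins at min AVC. From VC = 19x - 4x^2 + x^3, AVC = 19 - 4x + x^2.
At the minimum of AVC, MC = AVC. MC = 19 - 8x + 3x^2; setting MC = AVC gives 2x^2 - 4x = 0, so x = 2. min AVC = 15.
So the shutdown price is $15.

$15 per unit, at x = 2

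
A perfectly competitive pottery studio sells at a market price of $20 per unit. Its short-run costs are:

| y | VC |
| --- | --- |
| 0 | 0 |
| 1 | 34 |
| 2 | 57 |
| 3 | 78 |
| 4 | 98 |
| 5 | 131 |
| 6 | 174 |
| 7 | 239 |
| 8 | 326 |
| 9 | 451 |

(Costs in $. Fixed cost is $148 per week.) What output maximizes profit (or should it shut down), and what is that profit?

y = 0 (shut down); profit = -$148

Tabulate TR − TC: y=0: -148; y=1: -162; y=2: -165; y=3: -166; y=4: -166; y=5: -179; y=6: -202; y=7: -247; y=8: -314; y=9: -419.
Profit is highest at y = 0. Equivalently, the lowest AVC in the table is 98/4 ≈ $24.50 at y = 4, and P = $20 falls below it — price never covers variable cost, so the firm shuts down and loses only its fixed cost.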